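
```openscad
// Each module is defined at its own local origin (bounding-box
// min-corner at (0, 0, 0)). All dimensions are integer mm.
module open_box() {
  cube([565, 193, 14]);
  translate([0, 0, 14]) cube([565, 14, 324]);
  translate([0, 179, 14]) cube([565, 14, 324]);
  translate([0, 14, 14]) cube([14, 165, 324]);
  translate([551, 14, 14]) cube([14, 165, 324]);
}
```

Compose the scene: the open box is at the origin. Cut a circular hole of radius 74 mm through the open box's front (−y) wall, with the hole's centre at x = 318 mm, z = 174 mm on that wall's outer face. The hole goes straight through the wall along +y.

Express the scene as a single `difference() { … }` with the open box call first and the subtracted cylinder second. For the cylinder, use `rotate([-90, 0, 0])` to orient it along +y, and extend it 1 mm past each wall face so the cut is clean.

difference() {
  open_box();
  translate([318, -1, 174]) rotate([-90, 0, 0]) cylinder(h = 16, r = 74);
}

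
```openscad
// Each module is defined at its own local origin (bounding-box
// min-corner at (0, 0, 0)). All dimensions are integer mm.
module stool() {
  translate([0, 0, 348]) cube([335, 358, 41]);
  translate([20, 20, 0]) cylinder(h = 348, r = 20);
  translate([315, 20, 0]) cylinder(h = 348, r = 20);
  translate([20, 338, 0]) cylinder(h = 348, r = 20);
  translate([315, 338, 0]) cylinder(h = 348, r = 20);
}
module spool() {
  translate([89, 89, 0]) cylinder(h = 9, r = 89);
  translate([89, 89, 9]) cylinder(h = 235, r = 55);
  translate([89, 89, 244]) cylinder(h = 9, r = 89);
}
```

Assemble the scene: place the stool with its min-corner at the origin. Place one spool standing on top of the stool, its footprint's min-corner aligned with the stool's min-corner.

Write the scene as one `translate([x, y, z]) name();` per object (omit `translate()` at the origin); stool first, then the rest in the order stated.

stool();
translate([0, 0, 389]) spool();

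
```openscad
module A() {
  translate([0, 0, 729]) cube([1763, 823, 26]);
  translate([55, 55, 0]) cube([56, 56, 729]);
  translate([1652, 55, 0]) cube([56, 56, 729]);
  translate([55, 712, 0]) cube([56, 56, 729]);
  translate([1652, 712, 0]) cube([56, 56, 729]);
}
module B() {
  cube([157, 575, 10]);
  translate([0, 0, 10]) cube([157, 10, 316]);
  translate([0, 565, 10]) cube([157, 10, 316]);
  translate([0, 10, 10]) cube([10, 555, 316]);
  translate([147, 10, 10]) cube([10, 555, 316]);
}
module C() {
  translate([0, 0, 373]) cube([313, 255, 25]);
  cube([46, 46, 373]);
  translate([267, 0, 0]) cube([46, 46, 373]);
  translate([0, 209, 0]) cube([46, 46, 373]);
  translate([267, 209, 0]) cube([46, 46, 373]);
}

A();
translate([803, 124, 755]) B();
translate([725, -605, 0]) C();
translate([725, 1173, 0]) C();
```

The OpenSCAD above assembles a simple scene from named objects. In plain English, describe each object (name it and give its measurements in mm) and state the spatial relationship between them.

A is a table with a 1763×823 mm rectangular top, 26 mm thick, top surface at z = 755 mm, supported by four 56×56 mm square legs, each inset 55 mm from the nearest pair of top edges, running from the floor.

B is an open-topped rectangular box: outside dimensions 157×575×326 mm, with a uniform wall and base thickness of 10 mm. The base is a full 157×575 slab on the floor; four walls sit on top of the base. The front and back walls (the −y and +y sides) span the full width; the two side walls fit between them.

C is a simple wooden stool: a rectangular seat 313 mm (x) by 255 mm (y), 25 mm thick, top face at z = 398 mm, on four square legs, each 46×46 mm in cross-section. The legs rest on z = 0, each flush with a corner of the seat.

The open box is on top of the table, centred. Two stools sit around the table at the −y, +y sides.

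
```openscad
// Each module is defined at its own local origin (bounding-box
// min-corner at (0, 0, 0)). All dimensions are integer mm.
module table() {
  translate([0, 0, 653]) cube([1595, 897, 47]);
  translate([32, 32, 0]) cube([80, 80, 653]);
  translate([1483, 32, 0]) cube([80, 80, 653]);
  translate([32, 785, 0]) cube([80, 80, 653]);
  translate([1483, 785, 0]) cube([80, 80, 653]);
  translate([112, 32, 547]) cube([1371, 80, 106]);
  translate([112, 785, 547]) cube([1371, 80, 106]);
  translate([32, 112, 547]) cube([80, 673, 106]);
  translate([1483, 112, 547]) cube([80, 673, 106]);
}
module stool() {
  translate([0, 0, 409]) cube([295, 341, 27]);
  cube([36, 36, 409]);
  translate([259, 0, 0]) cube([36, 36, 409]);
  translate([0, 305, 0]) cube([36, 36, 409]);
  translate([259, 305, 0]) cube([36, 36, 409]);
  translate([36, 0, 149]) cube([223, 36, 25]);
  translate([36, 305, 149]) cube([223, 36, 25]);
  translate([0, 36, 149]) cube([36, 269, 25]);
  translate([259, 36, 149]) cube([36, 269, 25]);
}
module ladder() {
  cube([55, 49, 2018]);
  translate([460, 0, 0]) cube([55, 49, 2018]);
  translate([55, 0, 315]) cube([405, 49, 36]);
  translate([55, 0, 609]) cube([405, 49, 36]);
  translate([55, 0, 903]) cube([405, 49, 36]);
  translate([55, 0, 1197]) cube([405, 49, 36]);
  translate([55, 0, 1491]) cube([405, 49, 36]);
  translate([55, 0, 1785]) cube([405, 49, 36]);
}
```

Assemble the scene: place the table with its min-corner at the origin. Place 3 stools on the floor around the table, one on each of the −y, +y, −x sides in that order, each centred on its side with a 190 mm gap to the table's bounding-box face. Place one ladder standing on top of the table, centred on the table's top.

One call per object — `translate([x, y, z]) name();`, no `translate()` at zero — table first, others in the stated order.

table();
translate([650, -531, 0]) stool();
translate([650, 1087, 0]) stool();
translate([-485, 278, 0]) stool();
translate([540, 424, 700]) ladder();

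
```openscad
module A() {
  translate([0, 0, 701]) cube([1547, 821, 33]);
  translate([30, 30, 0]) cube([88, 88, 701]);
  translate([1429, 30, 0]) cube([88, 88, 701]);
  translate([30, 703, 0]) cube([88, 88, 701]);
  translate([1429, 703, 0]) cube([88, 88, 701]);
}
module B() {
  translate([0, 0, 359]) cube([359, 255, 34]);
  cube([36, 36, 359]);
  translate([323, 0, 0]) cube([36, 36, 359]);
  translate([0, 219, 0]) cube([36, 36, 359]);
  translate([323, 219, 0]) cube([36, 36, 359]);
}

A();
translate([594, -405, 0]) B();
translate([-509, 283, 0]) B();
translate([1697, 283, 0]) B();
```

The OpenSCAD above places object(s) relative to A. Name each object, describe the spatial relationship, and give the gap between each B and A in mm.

Each stool's nearest face is 150 mm from the table's bounding box.

A is a table. B is a stool. Three stools sit around the table at the −y, −x, +x sides. The gap between each stool and the table is 150 mm.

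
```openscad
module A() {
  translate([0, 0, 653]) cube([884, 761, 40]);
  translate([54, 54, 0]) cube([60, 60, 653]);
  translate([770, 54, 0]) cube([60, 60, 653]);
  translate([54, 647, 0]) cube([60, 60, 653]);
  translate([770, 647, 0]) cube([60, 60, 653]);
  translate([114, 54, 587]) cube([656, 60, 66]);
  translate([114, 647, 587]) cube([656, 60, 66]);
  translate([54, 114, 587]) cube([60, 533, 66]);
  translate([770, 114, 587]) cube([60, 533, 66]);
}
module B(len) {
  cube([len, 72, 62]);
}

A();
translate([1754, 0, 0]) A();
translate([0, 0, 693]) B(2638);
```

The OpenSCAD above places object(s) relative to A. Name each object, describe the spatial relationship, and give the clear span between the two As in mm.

A is a table. B is a beam. A beam spans the tops of two tables. The clear span between the two tables is 870 mm.

Second table starts at x = 1754; first ends at x = 884; clear span = 1754 − 884 = 870 mm.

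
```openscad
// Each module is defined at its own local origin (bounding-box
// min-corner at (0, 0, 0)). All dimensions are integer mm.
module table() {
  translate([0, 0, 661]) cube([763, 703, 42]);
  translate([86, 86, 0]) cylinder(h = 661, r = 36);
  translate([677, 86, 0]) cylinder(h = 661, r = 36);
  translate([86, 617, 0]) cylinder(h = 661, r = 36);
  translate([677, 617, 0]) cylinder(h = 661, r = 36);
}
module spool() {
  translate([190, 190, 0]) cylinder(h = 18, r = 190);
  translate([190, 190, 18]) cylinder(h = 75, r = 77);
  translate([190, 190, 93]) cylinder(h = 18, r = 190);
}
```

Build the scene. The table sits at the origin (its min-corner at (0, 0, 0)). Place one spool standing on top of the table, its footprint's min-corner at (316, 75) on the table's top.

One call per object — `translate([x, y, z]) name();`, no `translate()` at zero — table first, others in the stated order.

table();
translate([316, 75, 703]) spool();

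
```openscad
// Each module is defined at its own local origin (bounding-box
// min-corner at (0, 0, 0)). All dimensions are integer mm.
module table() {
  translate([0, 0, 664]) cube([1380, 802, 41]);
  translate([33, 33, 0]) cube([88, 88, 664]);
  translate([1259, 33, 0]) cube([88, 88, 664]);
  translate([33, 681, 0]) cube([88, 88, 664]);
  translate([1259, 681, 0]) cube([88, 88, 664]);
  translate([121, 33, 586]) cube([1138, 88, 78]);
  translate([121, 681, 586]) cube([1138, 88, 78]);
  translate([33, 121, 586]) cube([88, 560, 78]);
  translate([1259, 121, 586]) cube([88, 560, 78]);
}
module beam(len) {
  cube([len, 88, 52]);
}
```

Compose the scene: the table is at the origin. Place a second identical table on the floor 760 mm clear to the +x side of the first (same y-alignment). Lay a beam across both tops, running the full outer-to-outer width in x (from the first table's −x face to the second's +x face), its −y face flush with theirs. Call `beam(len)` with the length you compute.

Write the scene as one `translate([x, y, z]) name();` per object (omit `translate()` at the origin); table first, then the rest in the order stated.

table();
translate([2140, 0, 0]) table();
translate([0, 0, 705]) beam(3520);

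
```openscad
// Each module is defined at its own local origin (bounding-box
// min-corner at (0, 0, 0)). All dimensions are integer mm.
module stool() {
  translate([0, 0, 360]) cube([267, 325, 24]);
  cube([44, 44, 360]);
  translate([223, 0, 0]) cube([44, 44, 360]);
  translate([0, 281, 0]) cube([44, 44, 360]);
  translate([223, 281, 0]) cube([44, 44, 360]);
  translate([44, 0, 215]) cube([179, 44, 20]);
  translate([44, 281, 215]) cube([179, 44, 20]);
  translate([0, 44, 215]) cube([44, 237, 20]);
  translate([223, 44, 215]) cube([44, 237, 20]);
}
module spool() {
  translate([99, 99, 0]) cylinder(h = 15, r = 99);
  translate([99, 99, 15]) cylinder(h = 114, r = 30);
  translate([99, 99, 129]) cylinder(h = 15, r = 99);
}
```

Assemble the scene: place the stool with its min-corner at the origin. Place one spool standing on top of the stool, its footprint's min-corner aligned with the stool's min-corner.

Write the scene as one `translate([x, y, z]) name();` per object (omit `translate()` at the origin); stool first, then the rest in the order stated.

stool();
translate([0, 0, 384]) spool();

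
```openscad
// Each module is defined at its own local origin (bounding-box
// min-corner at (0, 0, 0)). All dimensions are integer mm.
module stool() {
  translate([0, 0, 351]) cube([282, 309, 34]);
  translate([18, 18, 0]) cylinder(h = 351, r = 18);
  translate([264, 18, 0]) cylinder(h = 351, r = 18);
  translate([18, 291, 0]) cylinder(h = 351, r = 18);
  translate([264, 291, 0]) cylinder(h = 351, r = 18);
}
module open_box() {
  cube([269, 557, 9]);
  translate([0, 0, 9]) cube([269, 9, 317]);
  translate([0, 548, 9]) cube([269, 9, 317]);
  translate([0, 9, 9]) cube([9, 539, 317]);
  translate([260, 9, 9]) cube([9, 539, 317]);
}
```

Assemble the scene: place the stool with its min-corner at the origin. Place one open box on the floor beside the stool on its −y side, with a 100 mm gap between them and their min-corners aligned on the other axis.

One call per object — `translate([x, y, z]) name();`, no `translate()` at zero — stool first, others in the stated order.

stool();
translate([0, -657, 0]) open_box();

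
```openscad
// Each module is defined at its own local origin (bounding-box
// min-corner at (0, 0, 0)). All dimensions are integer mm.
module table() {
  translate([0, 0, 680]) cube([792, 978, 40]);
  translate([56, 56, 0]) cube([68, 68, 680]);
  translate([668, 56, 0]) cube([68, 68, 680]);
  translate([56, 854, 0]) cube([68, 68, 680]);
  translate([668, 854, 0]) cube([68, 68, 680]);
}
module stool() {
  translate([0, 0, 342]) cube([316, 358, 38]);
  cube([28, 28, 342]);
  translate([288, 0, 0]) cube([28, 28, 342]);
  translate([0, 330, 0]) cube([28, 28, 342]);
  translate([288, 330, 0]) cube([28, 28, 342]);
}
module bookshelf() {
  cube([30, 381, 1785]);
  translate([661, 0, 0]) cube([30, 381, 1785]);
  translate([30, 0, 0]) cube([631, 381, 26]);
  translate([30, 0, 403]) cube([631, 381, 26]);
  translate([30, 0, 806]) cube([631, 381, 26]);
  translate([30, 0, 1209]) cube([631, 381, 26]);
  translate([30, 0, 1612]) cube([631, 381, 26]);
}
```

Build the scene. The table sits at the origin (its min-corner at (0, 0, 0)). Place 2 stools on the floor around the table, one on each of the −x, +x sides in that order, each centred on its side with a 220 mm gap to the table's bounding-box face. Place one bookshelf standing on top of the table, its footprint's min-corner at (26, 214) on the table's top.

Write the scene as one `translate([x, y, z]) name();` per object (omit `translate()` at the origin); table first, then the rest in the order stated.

table();
translate([-536, 310, 0]) stool();
translate([1012, 310, 0]) stool();
translate([26, 214, 720]) bookshelf();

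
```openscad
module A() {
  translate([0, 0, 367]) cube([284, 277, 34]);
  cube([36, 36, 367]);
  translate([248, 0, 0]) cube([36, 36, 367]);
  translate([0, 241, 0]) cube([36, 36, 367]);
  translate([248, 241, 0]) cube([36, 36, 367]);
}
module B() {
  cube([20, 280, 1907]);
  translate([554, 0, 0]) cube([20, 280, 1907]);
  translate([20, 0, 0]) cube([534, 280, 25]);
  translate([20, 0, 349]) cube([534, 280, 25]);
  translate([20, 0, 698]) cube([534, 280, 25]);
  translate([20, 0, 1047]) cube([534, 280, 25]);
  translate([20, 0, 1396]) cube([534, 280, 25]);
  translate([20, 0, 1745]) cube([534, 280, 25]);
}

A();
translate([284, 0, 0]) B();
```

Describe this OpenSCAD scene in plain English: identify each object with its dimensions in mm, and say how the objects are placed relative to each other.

A is a four-legged stool. The seat is a 284×277×34 mm slab whose top surface is at z = 401 mm; four square legs, each 36×36 mm in cross-section, run from the floor (z = 0) to the underside of the seat, each flush with a corner of the seat.

B is a bookshelf 574 mm wide overall, 280 mm deep and 1907 mm tall. The two sides are 20 mm thick vertical panels. 6 horizontal shelves of 25 mm thickness span between the inner faces of the sides; the lowest shelf sits on the floor and shelves are stacked with a clear vertical gap of 324 mm between each pair.

The bookshelf is against the stool's +x side, with their −y faces flush.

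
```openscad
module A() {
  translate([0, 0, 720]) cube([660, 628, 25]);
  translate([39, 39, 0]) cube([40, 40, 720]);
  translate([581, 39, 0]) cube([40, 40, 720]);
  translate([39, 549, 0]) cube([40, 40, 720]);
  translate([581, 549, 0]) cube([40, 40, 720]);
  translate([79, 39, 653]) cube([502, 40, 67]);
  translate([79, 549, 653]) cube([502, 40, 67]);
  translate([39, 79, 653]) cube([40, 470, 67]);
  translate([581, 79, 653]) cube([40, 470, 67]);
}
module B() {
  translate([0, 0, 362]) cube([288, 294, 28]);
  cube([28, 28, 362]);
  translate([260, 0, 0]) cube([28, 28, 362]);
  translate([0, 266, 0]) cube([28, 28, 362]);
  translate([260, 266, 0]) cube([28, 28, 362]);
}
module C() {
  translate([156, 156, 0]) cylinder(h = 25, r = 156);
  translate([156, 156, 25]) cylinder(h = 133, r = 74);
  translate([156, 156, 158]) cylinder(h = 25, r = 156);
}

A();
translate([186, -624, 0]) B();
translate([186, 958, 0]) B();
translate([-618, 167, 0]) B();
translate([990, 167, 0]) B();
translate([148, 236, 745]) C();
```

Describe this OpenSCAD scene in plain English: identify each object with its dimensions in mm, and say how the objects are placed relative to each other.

A is a table: top 660 mm (x) × 628 mm (y), 25 mm thick, upper face at z = 745 mm, on four 40×40 mm square legs, each inset 39 mm from the nearest pair of top edges, running from z = 0 to the bottom of the top. Four apron rails, 40 mm thick and 67 mm tall, run between adjacent legs with their top edges flush with the underside of the top and their outer faces flush with the legs' outer faces.

B is a four-legged stool. The seat is 288×294 mm, 28 mm thick, top at z = 390 mm. It stands on four square legs, each 28×28 mm in cross-section, from z = 0 to the seat underside, each flush with a corner of the seat.

C is a spool: two coaxial disc flanges of radius 156 mm and thickness 25 mm, joined by a core cylinder of radius 74 mm and height 133 mm. The lower flange rests on z = 0 and the three cylinders share a vertical axis.

Four stools sit around the table at the −y, +y, −x, +x sides. The spool is on top of the table.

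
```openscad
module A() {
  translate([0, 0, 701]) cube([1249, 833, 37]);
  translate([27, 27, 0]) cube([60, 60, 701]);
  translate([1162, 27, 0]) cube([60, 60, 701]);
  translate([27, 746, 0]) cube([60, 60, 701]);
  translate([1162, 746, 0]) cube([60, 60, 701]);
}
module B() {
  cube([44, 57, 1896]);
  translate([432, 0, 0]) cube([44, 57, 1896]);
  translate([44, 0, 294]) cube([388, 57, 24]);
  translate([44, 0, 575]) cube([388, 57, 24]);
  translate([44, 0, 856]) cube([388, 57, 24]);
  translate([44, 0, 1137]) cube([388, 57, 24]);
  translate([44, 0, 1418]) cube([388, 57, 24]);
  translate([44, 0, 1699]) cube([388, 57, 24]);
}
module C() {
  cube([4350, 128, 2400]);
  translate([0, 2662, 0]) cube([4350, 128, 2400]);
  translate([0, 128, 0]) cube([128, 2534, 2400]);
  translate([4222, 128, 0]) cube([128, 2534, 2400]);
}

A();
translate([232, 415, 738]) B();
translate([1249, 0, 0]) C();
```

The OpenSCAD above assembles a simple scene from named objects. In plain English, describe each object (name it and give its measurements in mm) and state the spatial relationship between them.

A is a rectangular dining table. The top is 1249×833×37 mm with its upper surface at z = 738 mm. It stands on four 60×60 mm square legs, each inset 27 mm from the nearest pair of top edges, running from the floor to the underside of the top.

B is a straight ladder. Two 44×57 mm vertical rails, 1896 mm tall, stand 476 mm apart (outside-to-outside) with their front faces coplanar on the −y side. 6 rungs, each 57 mm deep and 24 mm tall, span between the inner faces of the rails, front faces flush with the rails. The lowest rung's underside is at z = 294 mm and rungs are spaced 281 mm apart (underside to underside).

C is a box-shaped house frame (walls only): outside footprint 4350×2790 mm, wall height 2400 mm, wall thickness 128 mm. The two y-facing walls run the full x-width; the two x-facing walls fit between the inner faces of the y-facing walls.

The ladder is on top of the table. The house frame is against the table's +x side, with their −y faces flush.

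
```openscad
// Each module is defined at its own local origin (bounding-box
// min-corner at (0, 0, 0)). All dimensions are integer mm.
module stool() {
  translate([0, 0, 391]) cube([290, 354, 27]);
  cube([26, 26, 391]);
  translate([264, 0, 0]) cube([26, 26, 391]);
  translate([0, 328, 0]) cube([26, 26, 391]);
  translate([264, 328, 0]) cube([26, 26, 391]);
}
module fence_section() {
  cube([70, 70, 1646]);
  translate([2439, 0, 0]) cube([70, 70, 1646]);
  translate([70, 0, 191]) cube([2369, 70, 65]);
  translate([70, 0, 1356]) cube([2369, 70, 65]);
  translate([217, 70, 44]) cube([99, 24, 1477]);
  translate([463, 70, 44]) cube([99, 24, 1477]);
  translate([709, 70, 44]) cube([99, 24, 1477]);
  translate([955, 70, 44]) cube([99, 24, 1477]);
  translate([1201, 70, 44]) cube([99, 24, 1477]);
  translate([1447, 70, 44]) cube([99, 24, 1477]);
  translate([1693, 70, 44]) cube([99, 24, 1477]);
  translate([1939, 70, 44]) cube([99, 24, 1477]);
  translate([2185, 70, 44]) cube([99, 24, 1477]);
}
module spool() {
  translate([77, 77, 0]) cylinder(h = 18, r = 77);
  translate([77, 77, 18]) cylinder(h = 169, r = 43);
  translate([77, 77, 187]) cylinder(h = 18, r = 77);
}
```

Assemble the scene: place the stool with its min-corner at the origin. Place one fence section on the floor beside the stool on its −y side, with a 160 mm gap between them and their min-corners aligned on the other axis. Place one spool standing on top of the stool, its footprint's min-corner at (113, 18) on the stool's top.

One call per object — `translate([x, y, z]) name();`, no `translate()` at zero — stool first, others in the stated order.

stool();
translate([0, -254, 0]) fence_section();
translate([113, 18, 418]) spool();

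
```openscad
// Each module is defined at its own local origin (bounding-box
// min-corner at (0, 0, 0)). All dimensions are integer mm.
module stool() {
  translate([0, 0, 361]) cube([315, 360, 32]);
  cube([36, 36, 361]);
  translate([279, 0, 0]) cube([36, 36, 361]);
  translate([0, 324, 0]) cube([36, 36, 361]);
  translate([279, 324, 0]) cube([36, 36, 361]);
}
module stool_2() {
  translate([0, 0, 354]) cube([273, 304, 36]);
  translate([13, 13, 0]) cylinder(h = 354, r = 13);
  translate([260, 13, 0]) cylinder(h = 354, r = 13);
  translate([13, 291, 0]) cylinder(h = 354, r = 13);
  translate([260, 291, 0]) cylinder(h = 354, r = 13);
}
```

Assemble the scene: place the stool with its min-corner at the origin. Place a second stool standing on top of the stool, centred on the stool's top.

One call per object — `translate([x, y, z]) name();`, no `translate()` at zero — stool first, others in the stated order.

stool();
translate([21, 28, 393]) stool_2();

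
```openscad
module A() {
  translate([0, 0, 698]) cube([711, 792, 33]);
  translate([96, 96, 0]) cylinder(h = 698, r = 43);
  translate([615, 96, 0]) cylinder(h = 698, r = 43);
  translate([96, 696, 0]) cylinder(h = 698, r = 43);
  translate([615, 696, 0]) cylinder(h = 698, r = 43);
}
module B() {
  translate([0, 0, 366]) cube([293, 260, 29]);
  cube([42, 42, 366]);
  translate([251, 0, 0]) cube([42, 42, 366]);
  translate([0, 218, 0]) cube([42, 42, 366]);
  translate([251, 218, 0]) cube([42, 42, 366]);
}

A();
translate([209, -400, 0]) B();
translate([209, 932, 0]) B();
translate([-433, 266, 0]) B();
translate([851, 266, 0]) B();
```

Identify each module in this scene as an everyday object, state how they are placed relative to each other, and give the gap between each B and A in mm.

A is a table. B is a stool. Four stools sit around the table at the −y, +y, −x, +x sides. The gap between each stool and the table is 140 mm.

Each stool's nearest face is 140 mm from the table's bounding box.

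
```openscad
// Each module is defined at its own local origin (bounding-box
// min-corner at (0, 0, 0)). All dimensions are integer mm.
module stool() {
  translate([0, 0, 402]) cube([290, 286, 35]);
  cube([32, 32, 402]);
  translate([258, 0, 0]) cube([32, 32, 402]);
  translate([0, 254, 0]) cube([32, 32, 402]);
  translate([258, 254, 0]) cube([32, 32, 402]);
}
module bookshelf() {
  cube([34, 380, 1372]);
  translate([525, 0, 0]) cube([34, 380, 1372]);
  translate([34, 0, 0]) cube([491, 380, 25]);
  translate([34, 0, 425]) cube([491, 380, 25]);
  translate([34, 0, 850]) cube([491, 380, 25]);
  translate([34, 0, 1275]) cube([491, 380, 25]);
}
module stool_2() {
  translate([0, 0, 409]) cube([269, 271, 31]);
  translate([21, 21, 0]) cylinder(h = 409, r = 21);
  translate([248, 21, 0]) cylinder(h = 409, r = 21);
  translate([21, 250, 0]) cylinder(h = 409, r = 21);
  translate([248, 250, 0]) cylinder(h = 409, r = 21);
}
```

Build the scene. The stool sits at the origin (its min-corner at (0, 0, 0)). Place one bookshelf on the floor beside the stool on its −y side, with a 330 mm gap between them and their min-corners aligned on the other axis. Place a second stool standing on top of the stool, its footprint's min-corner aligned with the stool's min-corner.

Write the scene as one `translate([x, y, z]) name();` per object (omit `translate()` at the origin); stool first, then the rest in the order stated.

stool();
translate([0, -710, 0]) bookshelf();
translate([0, 0, 437]) stool_2();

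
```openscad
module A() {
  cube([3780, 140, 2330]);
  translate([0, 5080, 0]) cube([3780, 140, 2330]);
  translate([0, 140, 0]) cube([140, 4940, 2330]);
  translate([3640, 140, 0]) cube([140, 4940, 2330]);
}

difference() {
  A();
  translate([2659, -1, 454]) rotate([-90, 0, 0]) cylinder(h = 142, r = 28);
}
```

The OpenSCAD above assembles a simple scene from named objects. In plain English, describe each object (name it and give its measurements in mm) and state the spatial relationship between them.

A is a box-shaped house frame (walls only): outside footprint 3780×5220 mm, wall height 2330 mm, wall thickness 140 mm. The two y-facing walls run the full x-width; the two x-facing walls fit between the inner faces of the y-facing walls.

The house frame has a circular hole of radius 28 mm through its front wall, centred at (x = 2659, z = 454).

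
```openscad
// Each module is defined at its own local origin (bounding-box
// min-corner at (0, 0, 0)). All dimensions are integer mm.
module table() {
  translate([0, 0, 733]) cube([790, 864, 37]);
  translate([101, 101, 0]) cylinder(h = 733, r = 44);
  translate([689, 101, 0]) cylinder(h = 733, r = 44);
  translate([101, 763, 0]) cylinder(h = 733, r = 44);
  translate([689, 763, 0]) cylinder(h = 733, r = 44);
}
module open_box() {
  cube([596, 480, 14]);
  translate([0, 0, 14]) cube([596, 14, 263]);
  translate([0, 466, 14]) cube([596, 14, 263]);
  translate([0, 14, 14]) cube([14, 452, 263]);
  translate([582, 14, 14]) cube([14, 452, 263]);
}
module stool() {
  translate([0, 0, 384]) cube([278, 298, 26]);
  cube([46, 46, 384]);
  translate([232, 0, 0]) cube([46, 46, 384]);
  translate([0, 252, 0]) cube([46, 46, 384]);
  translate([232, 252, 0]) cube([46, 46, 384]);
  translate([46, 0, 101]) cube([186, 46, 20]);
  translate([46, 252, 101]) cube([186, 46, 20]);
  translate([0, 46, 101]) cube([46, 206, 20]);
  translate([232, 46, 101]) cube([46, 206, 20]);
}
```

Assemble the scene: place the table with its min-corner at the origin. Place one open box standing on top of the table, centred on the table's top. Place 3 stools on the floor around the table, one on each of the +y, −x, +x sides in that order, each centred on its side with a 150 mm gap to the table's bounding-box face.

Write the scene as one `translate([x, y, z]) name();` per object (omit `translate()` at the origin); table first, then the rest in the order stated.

table();
translate([97, 192, 770]) open_box();
translate([256, 1014, 0]) stool();
translate([-428, 283, 0]) stool();
translate([940, 283, 0]) stool();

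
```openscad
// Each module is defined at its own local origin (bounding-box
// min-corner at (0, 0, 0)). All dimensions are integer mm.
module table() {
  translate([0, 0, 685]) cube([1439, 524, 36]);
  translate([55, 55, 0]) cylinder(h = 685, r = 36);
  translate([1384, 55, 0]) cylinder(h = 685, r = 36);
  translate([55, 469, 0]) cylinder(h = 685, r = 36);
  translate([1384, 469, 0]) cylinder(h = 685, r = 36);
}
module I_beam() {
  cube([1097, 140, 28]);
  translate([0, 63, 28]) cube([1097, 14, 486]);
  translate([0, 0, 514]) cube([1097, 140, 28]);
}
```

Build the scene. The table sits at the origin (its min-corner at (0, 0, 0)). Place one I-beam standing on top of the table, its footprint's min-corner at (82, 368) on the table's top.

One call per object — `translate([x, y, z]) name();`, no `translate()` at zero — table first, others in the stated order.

table();
translate([82, 368, 721]) I_beam();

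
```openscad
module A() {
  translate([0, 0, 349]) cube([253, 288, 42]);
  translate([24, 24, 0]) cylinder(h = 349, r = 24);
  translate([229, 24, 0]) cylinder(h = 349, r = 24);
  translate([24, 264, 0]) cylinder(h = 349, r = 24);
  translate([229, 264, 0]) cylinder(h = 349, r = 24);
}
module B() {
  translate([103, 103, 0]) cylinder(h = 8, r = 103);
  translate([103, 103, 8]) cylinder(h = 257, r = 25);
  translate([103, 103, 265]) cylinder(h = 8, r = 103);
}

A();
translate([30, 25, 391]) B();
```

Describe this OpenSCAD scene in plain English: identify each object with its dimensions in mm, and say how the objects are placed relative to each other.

A is a simple wooden stool: a rectangular seat 253 mm (x) by 288 mm (y), 42 mm thick, top face at z = 391 mm, on four round legs, each 48 mm in diameter. The legs rest on z = 0, each leg's axis is inset half a diameter from the nearest pair of seat edges (so the leg's bounding box is flush with the corner).

B is a spool: two coaxial disc flanges of radius 103 mm and thickness 8 mm, joined by a core cylinder of radius 25 mm and height 257 mm. The lower flange rests on z = 0 and the three cylinders share a vertical axis.

The spool is on top of the stool.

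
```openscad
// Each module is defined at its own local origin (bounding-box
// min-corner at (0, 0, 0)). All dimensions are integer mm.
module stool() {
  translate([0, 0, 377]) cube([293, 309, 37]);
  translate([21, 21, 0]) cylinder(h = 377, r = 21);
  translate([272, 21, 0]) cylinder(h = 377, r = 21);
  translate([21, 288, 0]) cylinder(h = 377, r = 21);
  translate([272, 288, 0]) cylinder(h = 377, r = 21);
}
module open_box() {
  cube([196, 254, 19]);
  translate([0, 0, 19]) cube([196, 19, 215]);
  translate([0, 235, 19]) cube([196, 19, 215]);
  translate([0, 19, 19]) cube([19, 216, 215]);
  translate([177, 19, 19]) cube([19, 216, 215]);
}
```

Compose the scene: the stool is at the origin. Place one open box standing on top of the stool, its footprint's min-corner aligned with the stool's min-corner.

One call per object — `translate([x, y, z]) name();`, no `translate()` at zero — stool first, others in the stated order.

stool();
translate([0, 0, 414]) open_box();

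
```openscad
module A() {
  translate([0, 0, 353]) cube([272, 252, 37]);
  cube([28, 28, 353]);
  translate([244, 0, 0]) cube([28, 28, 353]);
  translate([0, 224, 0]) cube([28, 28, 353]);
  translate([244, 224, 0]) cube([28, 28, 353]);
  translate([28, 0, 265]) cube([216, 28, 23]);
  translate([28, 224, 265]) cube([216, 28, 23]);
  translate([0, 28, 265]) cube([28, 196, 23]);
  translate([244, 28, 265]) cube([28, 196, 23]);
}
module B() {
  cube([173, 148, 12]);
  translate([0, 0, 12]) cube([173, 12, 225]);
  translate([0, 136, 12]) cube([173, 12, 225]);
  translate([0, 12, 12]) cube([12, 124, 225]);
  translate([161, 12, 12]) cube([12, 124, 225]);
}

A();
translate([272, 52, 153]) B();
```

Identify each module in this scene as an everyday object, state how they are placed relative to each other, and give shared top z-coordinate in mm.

A is a stool. B is an open box. The open box is beside the stool with their tops flush at z = 390. The shared top z-coordinate is 390 mm.

Both tops at z = 390 mm.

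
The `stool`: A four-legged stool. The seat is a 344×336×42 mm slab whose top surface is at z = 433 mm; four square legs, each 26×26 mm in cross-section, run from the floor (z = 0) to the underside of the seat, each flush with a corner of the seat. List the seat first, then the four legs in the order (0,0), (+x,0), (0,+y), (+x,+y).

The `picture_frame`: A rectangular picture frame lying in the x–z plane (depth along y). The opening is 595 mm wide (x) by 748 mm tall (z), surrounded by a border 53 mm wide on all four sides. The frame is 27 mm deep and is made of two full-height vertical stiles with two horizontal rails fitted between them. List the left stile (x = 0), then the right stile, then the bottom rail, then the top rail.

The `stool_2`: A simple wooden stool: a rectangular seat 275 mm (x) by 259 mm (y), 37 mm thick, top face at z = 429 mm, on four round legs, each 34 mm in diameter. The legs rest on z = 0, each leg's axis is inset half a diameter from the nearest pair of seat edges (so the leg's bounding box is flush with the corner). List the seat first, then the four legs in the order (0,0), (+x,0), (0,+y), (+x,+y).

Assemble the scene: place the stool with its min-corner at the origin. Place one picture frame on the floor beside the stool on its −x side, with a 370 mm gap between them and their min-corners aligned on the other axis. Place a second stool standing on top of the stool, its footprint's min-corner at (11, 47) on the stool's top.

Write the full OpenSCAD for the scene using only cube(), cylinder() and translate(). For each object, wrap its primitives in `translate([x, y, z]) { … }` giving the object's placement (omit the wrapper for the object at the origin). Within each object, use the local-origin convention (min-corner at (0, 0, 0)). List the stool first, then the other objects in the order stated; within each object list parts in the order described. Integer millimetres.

translate([0, 0, 391]) cube([344, 336, 42]);
cube([26, 26, 391]);
translate([318, 0, 0]) cube([26, 26, 391]);
translate([0, 310, 0]) cube([26, 26, 391]);
translate([318, 310, 0]) cube([26, 26, 391]);
translate([-1071, 0, 0]) {
  cube([53, 27, 854]);
  translate([648, 0, 0]) cube([53, 27, 854]);
  translate([53, 0, 0]) cube([595, 27, 53]);
  translate([53, 0, 801]) cube([595, 27, 53]);
}
translate([11, 47, 433]) {
  translate([0, 0, 392]) cube([275, 259, 37]);
  translate([17, 17, 0]) cylinder(h = 392, r = 17);
  translate([258, 17, 0]) cylinder(h = 392, r = 17);
  translate([17, 242, 0]) cylinder(h = 392, r = 17);
  translate([258, 242, 0]) cylinder(h = 392, r = 17);
}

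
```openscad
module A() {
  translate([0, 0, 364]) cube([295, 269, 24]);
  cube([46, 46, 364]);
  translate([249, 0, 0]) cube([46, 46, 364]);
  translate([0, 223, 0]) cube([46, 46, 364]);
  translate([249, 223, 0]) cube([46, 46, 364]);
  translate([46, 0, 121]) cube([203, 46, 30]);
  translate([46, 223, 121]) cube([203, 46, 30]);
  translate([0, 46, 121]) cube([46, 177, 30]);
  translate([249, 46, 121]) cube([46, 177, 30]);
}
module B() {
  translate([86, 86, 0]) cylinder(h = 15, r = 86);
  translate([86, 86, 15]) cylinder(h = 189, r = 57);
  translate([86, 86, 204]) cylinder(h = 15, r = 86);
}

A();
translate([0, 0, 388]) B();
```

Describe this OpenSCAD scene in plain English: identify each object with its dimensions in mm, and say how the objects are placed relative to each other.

A is a four-legged stool. The seat is a 295×269×24 mm slab whose top surface is at z = 388 mm; four square legs, each 46×46 mm in cross-section, run from the floor (z = 0) to the underside of the seat, each flush with a corner of the seat. Four stretchers, 46 mm wide and 30 mm tall, connect adjacent legs with their undersides at z = 121 mm, each running between the inner faces of the legs it joins and aligned with the legs' outer faces on the other axis.

B is a spool: two coaxial disc flanges of radius 86 mm and thickness 15 mm, joined by a core cylinder of radius 57 mm and height 189 mm. The lower flange rests on z = 0 and the three cylinders share a vertical axis.

The spool is on top of the stool.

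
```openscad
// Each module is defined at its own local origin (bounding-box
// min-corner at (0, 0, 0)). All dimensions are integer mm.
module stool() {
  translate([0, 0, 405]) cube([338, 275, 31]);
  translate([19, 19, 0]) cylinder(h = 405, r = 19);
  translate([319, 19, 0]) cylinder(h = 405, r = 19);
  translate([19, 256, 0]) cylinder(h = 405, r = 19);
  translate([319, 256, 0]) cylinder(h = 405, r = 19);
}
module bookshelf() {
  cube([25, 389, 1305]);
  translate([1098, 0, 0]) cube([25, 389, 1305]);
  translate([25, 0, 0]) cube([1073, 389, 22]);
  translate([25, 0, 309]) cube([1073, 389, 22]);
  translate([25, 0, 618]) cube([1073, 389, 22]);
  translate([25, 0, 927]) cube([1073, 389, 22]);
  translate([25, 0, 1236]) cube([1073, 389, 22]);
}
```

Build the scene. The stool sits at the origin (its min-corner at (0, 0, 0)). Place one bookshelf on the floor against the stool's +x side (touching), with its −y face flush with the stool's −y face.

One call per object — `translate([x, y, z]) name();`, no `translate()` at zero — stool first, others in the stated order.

stool();
translate([338, 0, 0]) bookshelf();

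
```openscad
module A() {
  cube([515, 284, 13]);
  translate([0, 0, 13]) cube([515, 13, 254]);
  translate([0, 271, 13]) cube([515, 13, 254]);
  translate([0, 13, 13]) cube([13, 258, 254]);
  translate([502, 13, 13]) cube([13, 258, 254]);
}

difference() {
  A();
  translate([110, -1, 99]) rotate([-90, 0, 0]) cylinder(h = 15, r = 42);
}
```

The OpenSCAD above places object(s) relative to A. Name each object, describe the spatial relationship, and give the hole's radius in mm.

The subtracted cylinder has r = 42 mm.

A is an open box. The open box has a circular hole through its front wall. The hole's radius is 42 mm.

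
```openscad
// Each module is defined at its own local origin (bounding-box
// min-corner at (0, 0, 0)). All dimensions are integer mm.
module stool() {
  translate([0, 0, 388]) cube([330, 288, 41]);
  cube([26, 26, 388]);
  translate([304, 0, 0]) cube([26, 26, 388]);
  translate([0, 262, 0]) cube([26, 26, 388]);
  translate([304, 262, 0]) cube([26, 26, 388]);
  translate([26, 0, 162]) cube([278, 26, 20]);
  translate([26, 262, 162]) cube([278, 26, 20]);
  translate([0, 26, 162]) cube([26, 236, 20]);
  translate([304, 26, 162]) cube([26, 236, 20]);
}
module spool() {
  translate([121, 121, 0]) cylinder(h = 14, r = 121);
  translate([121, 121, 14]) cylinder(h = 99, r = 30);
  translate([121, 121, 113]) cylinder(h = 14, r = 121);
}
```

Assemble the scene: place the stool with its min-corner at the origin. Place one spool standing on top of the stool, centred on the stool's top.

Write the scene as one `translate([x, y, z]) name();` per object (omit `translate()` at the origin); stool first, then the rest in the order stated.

stool();
translate([44, 23, 429]) spool();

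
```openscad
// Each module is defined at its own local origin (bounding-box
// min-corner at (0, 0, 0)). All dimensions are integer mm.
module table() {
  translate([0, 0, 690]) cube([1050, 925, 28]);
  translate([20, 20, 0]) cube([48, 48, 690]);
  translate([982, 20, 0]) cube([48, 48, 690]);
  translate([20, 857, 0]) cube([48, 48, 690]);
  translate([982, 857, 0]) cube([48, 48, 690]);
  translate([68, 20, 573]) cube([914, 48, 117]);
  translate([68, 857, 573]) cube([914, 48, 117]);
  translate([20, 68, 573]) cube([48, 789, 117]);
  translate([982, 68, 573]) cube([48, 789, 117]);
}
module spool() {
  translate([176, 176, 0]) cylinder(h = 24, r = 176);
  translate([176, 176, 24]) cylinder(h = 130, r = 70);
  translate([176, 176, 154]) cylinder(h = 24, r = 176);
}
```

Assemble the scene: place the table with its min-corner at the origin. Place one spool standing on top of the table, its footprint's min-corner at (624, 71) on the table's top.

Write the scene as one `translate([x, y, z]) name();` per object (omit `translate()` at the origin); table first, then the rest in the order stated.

table();
translate([624, 71, 718]) spool();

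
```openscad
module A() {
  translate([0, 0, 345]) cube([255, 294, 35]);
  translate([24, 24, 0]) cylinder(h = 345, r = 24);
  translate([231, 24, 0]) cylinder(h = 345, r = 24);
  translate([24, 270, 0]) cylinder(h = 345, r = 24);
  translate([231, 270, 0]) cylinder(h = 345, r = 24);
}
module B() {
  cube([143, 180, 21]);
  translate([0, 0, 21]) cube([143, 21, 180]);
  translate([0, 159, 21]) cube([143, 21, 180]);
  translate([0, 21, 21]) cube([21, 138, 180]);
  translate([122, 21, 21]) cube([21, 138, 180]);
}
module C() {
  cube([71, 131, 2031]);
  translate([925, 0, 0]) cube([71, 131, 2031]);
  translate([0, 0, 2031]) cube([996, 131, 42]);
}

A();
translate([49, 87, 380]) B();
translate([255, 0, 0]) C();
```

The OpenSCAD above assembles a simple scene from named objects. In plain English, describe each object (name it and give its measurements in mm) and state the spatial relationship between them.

A is a four-legged stool. The seat is 255×294 mm, 35 mm thick, top at z = 380 mm. It stands on four round legs, each 48 mm in diameter, from z = 0 to the seat underside, each leg's axis is inset half a diameter from the nearest pair of seat edges (so the leg's bounding box is flush with the corner).

B is an open-topped rectangular box: outside dimensions 143×180×201 mm, with a uniform wall and base thickness of 21 mm. The base is a full 143×180 slab on the floor; four walls sit on top of the base. The front and back walls (the −y and +y sides) span the full width; the two side walls fit between them.

C is a rectangular door frame: two vertical jambs of 71×131 mm section, 2031 mm tall, with a clear opening 854 mm wide between their inner faces. A header 42 mm tall and 131 mm deep lies on top of the jambs and spans the full outside width.

The open box is on top of the stool. The door frame is against the stool's +x side, with their −y faces flush.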